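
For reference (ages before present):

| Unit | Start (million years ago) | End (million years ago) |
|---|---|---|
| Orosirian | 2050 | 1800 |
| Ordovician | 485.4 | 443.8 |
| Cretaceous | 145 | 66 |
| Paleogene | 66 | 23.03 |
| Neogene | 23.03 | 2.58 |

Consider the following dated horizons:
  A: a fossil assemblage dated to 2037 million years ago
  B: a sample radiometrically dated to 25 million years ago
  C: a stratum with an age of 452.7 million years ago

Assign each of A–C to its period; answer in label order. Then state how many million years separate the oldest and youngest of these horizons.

A — Orosirian; B — Paleogene; C — Ordovician; span 2012 million years

Match each age against the start–end ranges in the excerpt: A = 2037 Ma → Orosirian (2050–1800); B = 25 Ma → Paleogene (66–23.03); C = 452.7 Ma → Ordovician (485.4–443.8).
The largest age is 2037 Ma and the smallest is 25 Ma; their difference is 2012 Myr.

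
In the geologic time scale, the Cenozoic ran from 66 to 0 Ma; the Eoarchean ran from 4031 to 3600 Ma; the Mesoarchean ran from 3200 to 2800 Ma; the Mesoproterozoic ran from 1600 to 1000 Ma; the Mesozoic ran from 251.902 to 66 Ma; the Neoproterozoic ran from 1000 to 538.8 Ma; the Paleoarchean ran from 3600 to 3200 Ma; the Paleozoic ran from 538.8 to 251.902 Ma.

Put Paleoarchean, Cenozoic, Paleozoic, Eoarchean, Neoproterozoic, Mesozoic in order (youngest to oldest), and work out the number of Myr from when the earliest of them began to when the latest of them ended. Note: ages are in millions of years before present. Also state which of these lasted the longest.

Start ages (Ma): Eoarchean 4031, Paleoarchean 3600, Neoproterozoic 1000, Paleozoic 538.8, Mesozoic 251.902, Cenozoic 66.
Ordered youngest to oldest: Cenozoic, Mesozoic, Paleozoic, Neoproterozoic, Paleoarchean, Eoarchean.
Span = 4031 − 0 = 4031 Myr.
Durations: Eoarchean 431, Neoproterozoic 461.2, Mesozoic 185.902, Cenozoic 66, Paleoarchean 400, Paleozoic 286.898 → longest is Neoproterozoic (461.2 Myr).

Cenozoic, Mesozoic, Paleozoic, Neoproterozoic, Paleoarchean, Eoarchean; total span 4031 Myr; longest is Neoproterozoic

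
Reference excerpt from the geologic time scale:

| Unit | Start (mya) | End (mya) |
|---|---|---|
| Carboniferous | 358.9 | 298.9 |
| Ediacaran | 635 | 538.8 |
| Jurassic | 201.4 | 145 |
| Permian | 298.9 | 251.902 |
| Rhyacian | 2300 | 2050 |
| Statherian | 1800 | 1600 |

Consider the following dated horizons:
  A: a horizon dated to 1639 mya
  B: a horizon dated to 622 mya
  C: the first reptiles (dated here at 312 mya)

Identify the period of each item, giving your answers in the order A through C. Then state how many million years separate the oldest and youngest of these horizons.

Match each age against the start–end ranges in the excerpt: A = 1639 Ma → Statherian (1800–1600); B = 622 Ma → Ediacaran (635–538.8); C = 312 Ma → Carboniferous (358.9–298.9).
The largest age is 1639 Ma and the smallest is 312 Ma; their difference is 1327 Myr.

A — Statherian; B — Ediacaran; C — Carboniferous; span 1327 million years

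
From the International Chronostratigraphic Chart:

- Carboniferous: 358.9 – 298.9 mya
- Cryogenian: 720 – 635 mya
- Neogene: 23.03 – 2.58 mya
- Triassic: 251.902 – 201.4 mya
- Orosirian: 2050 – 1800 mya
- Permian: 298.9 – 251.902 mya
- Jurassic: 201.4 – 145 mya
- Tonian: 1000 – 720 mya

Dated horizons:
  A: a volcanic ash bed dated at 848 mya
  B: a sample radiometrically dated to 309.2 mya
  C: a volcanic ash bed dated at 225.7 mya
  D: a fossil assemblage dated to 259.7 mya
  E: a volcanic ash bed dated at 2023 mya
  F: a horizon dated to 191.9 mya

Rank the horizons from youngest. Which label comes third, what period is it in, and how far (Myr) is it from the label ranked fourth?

Smaller Ma means younger, so youngest first: F 191.9 < C 225.7 < D 259.7 < B 309.2 < A 848 < E 2023.
Counting 3 along gives D (259.7 Ma); the excerpt puts that inside the Permian, 298.9–251.902 Ma.
Next in line is B (309.2 Ma), and 309.2 − 259.7 = 49.5 Myr.

D, in the Permian; 49.5 million years to B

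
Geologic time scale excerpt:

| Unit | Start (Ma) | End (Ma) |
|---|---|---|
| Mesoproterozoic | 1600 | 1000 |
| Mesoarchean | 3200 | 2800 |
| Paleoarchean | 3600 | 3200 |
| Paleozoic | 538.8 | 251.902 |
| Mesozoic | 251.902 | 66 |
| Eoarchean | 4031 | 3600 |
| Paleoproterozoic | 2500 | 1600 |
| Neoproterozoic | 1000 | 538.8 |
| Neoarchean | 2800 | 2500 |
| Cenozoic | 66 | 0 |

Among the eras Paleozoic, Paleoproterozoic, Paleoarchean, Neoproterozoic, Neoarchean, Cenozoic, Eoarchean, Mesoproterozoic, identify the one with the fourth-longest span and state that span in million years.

Eoarchean, 431 million years

Start − end for each: Paleozoic 538.8 − 251.902 = 286.898; Paleoproterozoic 2500 − 1600 = 900; Paleoarchean 3600 − 3200 = 400; Neoproterozoic 1000 − 538.8 = 461.2; Neoarchean 2800 − 2500 = 300; Cenozoic 66 − 0 = 66; Eoarchean 4031 − 3600 = 431; Mesoproterozoic 1600 − 1000 = 600.
Ranking these from longest: Paleoproterozoic > Mesoproterozoic > Neoproterozoic > Eoarchean > Paleoarchean > Neoarchean > Paleozoic > Cenozoic.
Position 4 in that ranking is Eoarchean, which lasted 431 Myr.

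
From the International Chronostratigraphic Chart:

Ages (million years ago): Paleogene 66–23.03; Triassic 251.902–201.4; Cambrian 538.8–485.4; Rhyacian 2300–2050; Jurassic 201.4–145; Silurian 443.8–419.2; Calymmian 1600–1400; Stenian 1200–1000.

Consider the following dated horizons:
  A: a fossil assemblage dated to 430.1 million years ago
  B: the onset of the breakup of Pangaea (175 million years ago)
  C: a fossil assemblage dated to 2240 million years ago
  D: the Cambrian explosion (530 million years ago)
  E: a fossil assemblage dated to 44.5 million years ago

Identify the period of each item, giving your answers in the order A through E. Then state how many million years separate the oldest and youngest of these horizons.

A — Silurian; B — Jurassic; C — Rhyacian; D — Cambrian; E — Paleogene; span 2195.5 million years

A: 430.1 Ma lies in 443.8–419.2 Ma, so Silurian.
B: 175 Ma lies in 201.4–145 Ma, so Jurassic.
C: 2240 Ma lies in 2300–2050 Ma, so Rhyacian.
D: 530 Ma lies in 538.8–485.4 Ma, so Cambrian.
E: 44.5 Ma lies in 66–23.03 Ma, so Paleogene.
Oldest = 2240 Ma, youngest = 44.5 Ma → span 2195.5 Myr.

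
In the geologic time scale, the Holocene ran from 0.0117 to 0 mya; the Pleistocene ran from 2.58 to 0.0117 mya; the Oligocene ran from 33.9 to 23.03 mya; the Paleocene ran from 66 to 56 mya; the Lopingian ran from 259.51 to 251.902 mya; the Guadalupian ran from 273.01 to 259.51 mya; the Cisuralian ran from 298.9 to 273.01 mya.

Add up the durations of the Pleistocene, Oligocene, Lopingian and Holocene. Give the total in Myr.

Each duration: Pleistocene = 2.5683; Oligocene = 10.87; Lopingian = 7.608; Holocene = 0.0117.
Sum: 2.5683 + 10.87 + 7.608 + 0.0117 = 21.058 Myr.

21.058 million years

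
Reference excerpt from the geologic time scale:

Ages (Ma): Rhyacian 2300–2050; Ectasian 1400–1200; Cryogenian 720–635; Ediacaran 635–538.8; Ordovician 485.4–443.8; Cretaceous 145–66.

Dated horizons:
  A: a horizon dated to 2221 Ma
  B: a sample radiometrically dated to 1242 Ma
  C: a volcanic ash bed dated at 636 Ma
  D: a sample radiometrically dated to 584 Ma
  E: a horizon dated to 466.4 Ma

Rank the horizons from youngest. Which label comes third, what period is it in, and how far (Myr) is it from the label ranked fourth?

Sorted youngest-first by Ma: E (466.4), D (584), C (636), B (1242), A (2221).
The third youngest is C at 636 Ma, which lies in 720–635 Ma: the Cryogenian.
The fourth youngest is B at 1242 Ma; separation = |636 − 1242| = 606 Myr.

C, in the Cryogenian; 606 million years to B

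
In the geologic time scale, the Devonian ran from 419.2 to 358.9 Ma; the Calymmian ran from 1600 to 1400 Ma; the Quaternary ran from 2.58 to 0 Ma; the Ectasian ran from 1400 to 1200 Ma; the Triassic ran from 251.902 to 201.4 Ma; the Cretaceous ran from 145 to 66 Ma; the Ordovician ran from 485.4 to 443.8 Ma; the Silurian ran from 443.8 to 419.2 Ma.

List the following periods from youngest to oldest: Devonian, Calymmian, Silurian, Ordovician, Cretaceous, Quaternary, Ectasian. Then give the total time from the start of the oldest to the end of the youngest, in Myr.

Quaternary → Cretaceous → Devonian → Silurian → Ordovician → Ectasian → Calymmian; total span 1600 Myr

Start ages (Ma): Calymmian 1600, Ectasian 1400, Ordovician 485.4, Silurian 443.8, Devonian 419.2, Cretaceous 145, Quaternary 2.58.
Ordered youngest to oldest: Quaternary, Cretaceous, Devonian, Silurian, Ordovician, Ectasian, Calymmian.
Span = 1600 − 0 = 1600 Myr.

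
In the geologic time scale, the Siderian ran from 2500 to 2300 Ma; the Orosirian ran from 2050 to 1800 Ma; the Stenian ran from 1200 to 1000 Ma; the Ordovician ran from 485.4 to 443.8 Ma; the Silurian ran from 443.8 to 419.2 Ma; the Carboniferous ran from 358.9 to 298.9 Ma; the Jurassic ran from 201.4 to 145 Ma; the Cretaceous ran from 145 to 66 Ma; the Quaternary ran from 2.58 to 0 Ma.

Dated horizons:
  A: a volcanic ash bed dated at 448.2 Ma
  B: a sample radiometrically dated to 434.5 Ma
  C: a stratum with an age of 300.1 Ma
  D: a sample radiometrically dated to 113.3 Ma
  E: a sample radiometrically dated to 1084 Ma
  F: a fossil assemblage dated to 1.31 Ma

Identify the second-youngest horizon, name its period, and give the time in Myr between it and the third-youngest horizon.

D, in the Cretaceous; 186.8 million years to C

Sorted youngest-first by Ma: F (1.31), D (113.3), C (300.1), B (434.5), A (448.2), E (1084).
The second youngest is D at 113.3 Ma, which lies in 145–66 Ma: the Cretaceous.
The third youngest is C at 300.1 Ma; separation = |113.3 − 300.1| = 186.8 Myr.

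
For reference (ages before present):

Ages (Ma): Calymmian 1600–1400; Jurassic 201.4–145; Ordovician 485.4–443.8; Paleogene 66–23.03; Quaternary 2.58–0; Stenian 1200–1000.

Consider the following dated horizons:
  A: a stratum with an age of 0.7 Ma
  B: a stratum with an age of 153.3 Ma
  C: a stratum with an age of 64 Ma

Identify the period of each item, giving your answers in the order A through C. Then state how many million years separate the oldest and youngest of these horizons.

A — Quaternary; B — Jurassic; C — Paleogene; span 152.6 million years

Match each age against the start–end ranges in the excerpt: A = 0.7 Ma → Quaternary (2.58–0); B = 153.3 Ma → Jurassic (201.4–145); C = 64 Ma → Paleogene (66–23.03).
The largest age is 153.3 Ma and the smallest is 0.7 Ma; their difference is 152.6 Myr.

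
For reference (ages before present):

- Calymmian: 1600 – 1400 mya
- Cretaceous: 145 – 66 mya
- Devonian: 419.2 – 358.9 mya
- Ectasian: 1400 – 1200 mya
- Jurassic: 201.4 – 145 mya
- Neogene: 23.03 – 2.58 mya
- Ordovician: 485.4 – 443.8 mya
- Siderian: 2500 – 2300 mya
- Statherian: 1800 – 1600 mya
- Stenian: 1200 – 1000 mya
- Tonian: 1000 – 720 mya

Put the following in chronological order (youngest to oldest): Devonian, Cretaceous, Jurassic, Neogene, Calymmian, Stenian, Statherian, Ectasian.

Neogene → Cretaceous → Jurassic → Devonian → Stenian → Ectasian → Calymmian → Statherian

Sorting by start age (ascending Ma, since larger Ma = older): Neogene began 23.03, Cretaceous began 145, Jurassic began 201.4, Devonian began 419.2, Stenian began 1200, Ectasian began 1400, Calymmian began 1600, Statherian began 1800.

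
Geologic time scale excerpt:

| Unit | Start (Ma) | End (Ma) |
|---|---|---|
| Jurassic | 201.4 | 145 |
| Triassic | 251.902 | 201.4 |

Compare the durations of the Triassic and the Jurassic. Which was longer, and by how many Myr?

Jurassic, by 5.898 million years

Triassic: 251.902 − 201.4 = 50.502 Myr.
Jurassic: 201.4 − 145 = 56.4 Myr.
Difference: 56.4 − 50.502 = 5.898 Myr, so the Jurassic was longer.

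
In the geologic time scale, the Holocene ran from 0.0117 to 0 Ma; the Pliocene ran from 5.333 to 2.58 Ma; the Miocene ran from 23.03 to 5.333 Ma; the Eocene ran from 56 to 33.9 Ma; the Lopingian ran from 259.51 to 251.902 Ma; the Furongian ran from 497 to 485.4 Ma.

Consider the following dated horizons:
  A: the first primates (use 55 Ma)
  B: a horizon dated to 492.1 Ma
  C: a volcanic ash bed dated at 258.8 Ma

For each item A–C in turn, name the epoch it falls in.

A — Eocene; B — Furongian; C — Lopingian

A: 55 Ma lies in 56–33.9 Ma, so Eocene.
B: 492.1 Ma lies in 497–485.4 Ma, so Furongian.
C: 258.8 Ma lies in 259.51–251.902 Ma, so Lopingian.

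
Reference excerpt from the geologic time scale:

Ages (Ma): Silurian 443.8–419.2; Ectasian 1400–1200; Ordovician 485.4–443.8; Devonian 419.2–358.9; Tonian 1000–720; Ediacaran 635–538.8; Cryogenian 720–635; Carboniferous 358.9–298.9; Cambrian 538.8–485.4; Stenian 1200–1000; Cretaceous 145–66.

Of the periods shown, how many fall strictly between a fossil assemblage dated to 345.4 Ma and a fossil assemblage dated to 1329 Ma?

8

1329 Ma sits inside the Ectasian (1400–1200) and 345.4 Ma inside the Carboniferous (358.9–298.9); neither of those is wholly between the two dates.
The listed periods lying completely between them are Stenian, Tonian, Cryogenian, Ediacaran, Cambrian, Ordovician, Silurian, Devonian — 8 in all.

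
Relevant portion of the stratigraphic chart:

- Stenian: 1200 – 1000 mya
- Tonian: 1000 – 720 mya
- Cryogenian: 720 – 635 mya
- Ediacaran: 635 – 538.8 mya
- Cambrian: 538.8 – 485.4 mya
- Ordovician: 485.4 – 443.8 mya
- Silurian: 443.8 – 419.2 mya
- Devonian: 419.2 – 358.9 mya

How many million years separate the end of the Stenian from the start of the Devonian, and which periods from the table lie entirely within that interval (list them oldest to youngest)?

580.8 million years; Tonian, Cryogenian, Ediacaran, Cambrian, Ordovician, Silurian

End of Stenian = 1000 Ma; start of Devonian = 419.2 Ma.
Gap = 1000 − 419.2 = 580.8 Myr.
Periods wholly inside 1000–419.2 Ma: Tonian (1000–720), Cryogenian (720–635), Ediacaran (635–538.8), Cambrian (538.8–485.4), Ordovician (485.4–443.8), Silurian (443.8–419.2).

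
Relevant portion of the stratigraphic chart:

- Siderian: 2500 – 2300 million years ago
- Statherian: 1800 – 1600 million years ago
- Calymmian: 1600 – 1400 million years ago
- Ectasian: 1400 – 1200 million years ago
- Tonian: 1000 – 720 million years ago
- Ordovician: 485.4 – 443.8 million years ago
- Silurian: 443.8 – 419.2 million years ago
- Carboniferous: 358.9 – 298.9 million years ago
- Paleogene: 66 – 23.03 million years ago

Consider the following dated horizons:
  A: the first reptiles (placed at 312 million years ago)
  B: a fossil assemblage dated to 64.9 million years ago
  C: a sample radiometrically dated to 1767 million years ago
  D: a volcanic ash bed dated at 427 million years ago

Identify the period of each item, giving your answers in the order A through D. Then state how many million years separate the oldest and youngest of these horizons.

A — Carboniferous; B — Paleogene; C — Statherian; D — Silurian; span 1702.1 million years

Match each age against the start–end ranges in the excerpt: A = 312 Ma → Carboniferous (358.9–298.9); B = 64.9 Ma → Paleogene (66–23.03); C = 1767 Ma → Statherian (1800–1600); D = 427 Ma → Silurian (443.8–419.2).
The largest age is 1767 Ma and the smallest is 64.9 Ma; their difference is 1702.1 Myr.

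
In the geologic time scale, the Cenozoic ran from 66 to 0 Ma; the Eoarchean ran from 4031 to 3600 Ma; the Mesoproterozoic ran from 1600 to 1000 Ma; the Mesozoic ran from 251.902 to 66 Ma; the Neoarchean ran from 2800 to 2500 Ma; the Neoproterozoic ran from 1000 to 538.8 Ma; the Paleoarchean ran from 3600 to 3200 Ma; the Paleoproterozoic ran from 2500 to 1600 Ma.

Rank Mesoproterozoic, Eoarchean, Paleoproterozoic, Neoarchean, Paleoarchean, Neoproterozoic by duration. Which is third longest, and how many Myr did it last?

Neoproterozoic, 461.2 million years

Durations: Mesoproterozoic 600; Eoarchean 431; Paleoproterozoic 900; Neoarchean 300; Paleoarchean 400; Neoproterozoic 461.2 Myr.
Sorted longest-first: Paleoproterozoic (900), Mesoproterozoic (600), Neoproterozoic (461.2), Eoarchean (431), Paleoarchean (400), Neoarchean (300).
The third longest is Neoproterozoic at 461.2 Myr.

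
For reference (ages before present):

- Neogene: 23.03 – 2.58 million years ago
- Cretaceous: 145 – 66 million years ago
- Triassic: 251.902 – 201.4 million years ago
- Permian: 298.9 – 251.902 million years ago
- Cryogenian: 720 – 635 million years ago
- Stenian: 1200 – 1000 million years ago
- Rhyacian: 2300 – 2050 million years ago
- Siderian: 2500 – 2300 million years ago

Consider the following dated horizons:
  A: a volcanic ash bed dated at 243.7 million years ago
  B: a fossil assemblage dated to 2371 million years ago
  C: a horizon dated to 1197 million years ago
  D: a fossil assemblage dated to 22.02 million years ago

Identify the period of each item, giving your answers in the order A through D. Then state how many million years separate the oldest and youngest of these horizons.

Match each age against the start–end ranges in the excerpt: A = 243.7 Ma → Triassic (251.902–201.4); B = 2371 Ma → Siderian (2500–2300); C = 1197 Ma → Stenian (1200–1000); D = 22.02 Ma → Neogene (23.03–2.58).
The largest age is 2371 Ma and the smallest is 22.02 Ma; their difference is 2348.98 Myr.

A — Triassic; B — Siderian; C — Stenian; D — Neogene; span 2348.98 million years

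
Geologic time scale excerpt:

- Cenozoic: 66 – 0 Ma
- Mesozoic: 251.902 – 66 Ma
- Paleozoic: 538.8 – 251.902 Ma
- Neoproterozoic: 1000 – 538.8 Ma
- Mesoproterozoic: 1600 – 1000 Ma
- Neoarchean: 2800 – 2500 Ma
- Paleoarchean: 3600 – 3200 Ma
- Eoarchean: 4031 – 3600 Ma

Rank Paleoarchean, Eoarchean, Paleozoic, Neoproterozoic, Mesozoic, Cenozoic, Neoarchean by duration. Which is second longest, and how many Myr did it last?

Start − end for each: Paleoarchean 3600 − 3200 = 400; Eoarchean 4031 − 3600 = 431; Paleozoic 538.8 − 251.902 = 286.898; Neoproterozoic 1000 − 538.8 = 461.2; Mesozoic 251.902 − 66 = 185.902; Cenozoic 66 − 0 = 66; Neoarchean 2800 − 2500 = 300.
Ranking these from longest: Neoproterozoic > Eoarchean > Paleoarchean > Neoarchean > Paleozoic > Mesozoic > Cenozoic.
Position 2 in that ranking is Eoarchean, which lasted 431 Myr.

Eoarchean, 431 million years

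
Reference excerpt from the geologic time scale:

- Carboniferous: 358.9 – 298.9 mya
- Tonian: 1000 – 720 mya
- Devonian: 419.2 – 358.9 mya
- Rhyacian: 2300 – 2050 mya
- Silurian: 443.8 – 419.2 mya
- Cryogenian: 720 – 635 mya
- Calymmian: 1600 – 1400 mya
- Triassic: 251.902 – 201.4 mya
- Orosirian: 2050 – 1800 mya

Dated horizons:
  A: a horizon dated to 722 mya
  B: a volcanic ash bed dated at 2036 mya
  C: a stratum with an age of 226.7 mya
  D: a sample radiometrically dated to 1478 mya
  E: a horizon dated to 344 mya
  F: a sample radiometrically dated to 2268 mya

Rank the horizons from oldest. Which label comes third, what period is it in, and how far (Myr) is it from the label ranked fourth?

D, in the Calymmian; 756 million years to A

Larger Ma means older, so oldest first: F 2268 > B 2036 > D 1478 > A 722 > E 344 > C 226.7.
Counting 3 along gives D (1478 Ma); the excerpt puts that inside the Calymmian, 1600–1400 Ma.
Next in line is A (722 Ma), and 1478 − 722 = 756 Myr.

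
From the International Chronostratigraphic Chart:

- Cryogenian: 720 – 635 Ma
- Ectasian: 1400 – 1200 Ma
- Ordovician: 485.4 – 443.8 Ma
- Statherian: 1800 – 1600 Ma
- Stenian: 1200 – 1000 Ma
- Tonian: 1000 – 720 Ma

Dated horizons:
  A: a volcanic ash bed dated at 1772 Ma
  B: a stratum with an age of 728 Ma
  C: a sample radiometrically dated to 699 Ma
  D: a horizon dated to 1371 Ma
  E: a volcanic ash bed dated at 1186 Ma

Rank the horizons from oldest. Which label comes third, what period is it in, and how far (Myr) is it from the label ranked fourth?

Sorted oldest-first by Ma: A (1772), D (1371), E (1186), B (728), C (699).
The third oldest is E at 1186 Ma, which lies in 1200–1000 Ma: the Stenian.
The fourth oldest is B at 728 Ma; separation = |1186 − 728| = 458 Myr.

E, in the Stenian; 458 million years to B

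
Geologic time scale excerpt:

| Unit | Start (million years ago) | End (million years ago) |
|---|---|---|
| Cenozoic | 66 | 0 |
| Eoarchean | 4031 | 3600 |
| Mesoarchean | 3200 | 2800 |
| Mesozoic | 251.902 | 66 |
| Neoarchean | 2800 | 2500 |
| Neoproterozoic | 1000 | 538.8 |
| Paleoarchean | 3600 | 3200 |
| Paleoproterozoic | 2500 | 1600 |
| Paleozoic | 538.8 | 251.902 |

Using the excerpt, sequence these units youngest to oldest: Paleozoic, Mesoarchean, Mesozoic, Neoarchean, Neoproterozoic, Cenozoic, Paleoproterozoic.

The oldest of these is Mesoarchean (starts 3200 Ma) and the youngest is Cenozoic (ends 0 Ma).
In between, by decreasing start age: Neoarchean (2800), Paleoproterozoic (2500), Neoproterozoic (1000), Paleozoic (538.8), Mesozoic (251.902).
Listing youngest first means reversing that sequence.

Cenozoic, then Mesozoic, then Paleozoic, then Neoproterozoic, then Paleoproterozoic, then Neoarchean, then Mesoarchean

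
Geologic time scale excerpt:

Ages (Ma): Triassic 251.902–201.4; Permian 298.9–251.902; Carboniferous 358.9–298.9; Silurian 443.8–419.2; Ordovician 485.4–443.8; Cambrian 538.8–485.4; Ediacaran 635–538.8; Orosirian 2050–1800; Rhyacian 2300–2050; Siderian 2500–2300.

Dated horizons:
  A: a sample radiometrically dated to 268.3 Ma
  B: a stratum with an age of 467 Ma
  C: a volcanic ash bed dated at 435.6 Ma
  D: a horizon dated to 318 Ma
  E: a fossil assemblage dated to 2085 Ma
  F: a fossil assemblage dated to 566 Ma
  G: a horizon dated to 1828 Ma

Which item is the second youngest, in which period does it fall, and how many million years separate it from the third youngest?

Sorted youngest-first by Ma: A (268.3), D (318), C (435.6), B (467), F (566), G (1828), E (2085).
The second youngest is D at 318 Ma, which lies in 358.9–298.9 Ma: the Carboniferous.
The third youngest is C at 435.6 Ma; separation = |318 − 435.6| = 117.6 Myr.

D, in the Carboniferous; 117.6 million years to C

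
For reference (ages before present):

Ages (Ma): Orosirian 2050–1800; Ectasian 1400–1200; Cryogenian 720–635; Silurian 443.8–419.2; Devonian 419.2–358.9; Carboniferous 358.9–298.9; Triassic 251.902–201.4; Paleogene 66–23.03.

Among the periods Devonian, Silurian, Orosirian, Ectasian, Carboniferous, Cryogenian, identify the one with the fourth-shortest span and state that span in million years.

Durations: Devonian 60.3; Silurian 24.6; Orosirian 250; Ectasian 200; Carboniferous 60; Cryogenian 85 Myr.
Sorted shortest-first: Silurian (24.6), Carboniferous (60), Devonian (60.3), Cryogenian (85), Ectasian (200), Orosirian (250).
The fourth shortest is Cryogenian at 85 Myr.

Cryogenian, 85 million years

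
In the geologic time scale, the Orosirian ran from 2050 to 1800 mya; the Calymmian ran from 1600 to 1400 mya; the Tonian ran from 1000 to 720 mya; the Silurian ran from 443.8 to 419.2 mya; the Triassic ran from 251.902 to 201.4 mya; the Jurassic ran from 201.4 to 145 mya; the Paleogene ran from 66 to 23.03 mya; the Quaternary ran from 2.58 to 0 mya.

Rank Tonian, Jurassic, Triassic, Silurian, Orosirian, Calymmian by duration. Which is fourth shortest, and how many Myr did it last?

Durations: Tonian 280; Jurassic 56.4; Triassic 50.502; Silurian 24.6; Orosirian 250; Calymmian 200 Myr.
Sorted shortest-first: Silurian (24.6), Triassic (50.502), Jurassic (56.4), Calymmian (200), Orosirian (250), Tonian (280).
The fourth shortest is Calymmian at 200 Myr.

Calymmian, 200 million years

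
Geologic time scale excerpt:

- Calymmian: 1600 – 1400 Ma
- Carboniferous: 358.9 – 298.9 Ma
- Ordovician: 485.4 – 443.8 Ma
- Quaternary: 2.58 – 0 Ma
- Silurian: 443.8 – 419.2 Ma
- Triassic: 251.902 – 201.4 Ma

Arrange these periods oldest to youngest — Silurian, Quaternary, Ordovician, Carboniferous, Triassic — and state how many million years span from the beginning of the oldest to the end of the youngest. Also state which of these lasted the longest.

Ordovician → Silurian → Carboniferous → Triassic → Quaternary; total span 485.4 Myr; longest is Carboniferous

From the excerpt: Silurian 443.8–419.2; Quaternary 2.58–0; Ordovician 485.4–443.8; Carboniferous 358.9–298.9; Triassic 251.902–201.4 (Ma).
Larger Ma is earlier, so the oldest is Ordovician and the youngest is Quaternary; oldest to youngest: Ordovician, Silurian, Carboniferous, Triassic, Quaternary.
Oldest start 485.4 minus youngest end 0 gives 485.4 Myr overall.
Individual lengths (start − end): Carboniferous 60; Triassic 50.502; Ordovician 41.6; Silurian 24.6; Quaternary 2.58. The largest is Carboniferous at 60 Myr.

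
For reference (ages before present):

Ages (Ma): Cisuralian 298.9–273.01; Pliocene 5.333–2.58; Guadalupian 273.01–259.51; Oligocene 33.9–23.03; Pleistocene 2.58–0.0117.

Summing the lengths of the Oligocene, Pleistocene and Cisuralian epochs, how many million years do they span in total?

Duration is start − end for each: (33.9 − 23.03) + (2.58 − 0.0117) + (298.9 − 273.01).
That is 10.87 + 2.5683 + 25.89, which totals 39.3283 million years.

39.3283 million years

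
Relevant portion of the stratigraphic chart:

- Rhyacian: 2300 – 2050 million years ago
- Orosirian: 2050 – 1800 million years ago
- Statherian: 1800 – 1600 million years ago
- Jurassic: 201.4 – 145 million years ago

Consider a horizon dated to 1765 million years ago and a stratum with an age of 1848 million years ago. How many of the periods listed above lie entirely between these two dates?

The older date is 1848 Ma and the younger is 1765 Ma.
No period both begins after 1848 Ma and ends before 1765 Ma, so the count is 0.

0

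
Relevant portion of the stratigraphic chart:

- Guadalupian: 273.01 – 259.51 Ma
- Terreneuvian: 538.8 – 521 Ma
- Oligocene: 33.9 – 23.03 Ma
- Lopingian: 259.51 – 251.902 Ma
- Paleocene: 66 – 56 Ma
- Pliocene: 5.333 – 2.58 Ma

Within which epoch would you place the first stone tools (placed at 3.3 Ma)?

3.3 Ma lies between 5.333 and 2.58 Ma, so it falls in the Pliocene.

Pliocene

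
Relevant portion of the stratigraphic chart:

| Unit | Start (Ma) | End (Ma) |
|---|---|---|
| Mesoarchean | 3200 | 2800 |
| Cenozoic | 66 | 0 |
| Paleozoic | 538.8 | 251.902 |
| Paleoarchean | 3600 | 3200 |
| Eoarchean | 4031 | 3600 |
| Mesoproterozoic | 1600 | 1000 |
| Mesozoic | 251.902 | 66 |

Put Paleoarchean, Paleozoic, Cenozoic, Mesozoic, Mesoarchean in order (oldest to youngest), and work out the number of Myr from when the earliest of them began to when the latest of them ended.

Paleoarchean → Mesoarchean → Paleozoic → Mesozoic → Cenozoic; total span 3600 Myr

Start ages (Ma): Paleoarchean 3600, Mesoarchean 3200, Paleozoic 538.8, Mesozoic 251.902, Cenozoic 66.
Ordered oldest to youngest: Paleoarchean, Mesoarchean, Paleozoic, Mesozoic, Cenozoic.
Span = 3600 − 0 = 3600 Myr.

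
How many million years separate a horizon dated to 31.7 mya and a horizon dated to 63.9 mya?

32.2 million years

63.9 − 31.7 = 32.2 million years.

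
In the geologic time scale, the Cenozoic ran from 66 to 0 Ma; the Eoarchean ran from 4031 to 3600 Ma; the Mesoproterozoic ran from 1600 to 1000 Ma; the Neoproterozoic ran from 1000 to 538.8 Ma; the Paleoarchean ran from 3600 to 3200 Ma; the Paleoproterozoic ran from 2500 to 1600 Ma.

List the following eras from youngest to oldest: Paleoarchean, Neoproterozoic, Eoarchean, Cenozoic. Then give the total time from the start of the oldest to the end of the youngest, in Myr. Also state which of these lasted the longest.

From the excerpt: Paleoarchean 3600–3200; Neoproterozoic 1000–538.8; Eoarchean 4031–3600; Cenozoic 66–0 (Ma).
Larger Ma is earlier, so the oldest is Eoarchean and the youngest is Cenozoic; youngest to oldest: Cenozoic, Neoproterozoic, Paleoarchean, Eoarchean.
Oldest start 4031 minus youngest end 0 gives 4031 Myr overall.
Individual lengths (start − end): Cenozoic 66; Neoproterozoic 461.2; Eoarchean 431; Paleoarchean 400. The largest is Neoproterozoic at 461.2 Myr.

Cenozoic, Neoproterozoic, Paleoarchean, Eoarchean; total span 4031 Myr; longest is Neoproterozoic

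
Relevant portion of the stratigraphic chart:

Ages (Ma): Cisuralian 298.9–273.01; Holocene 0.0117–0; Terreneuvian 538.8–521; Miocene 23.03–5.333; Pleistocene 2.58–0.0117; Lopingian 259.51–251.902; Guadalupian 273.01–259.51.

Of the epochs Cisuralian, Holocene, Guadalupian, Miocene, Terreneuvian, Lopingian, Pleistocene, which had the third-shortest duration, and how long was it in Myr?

Start − end for each: Cisuralian 298.9 − 273.01 = 25.89; Holocene 0.0117 − 0 = 0.0117; Guadalupian 273.01 − 259.51 = 13.5; Miocene 23.03 − 5.333 = 17.697; Terreneuvian 538.8 − 521 = 17.8; Lopingian 259.51 − 251.902 = 7.608; Pleistocene 2.58 − 0.0117 = 2.5683.
Ranking these from shortest: Holocene < Pleistocene < Lopingian < Guadalupian < Miocene < Terreneuvian < Cisuralian.
Position 3 in that ranking is Lopingian, which lasted 7.608 Myr.

Lopingian, 7.608 million years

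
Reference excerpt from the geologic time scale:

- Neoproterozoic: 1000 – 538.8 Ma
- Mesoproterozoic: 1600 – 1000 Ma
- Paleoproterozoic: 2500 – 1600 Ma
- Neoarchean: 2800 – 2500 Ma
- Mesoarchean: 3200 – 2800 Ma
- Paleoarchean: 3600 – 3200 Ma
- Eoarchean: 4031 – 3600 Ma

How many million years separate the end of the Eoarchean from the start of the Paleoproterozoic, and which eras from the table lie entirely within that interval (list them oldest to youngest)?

The Eoarchean closes at 3600 Ma and the Paleoproterozoic opens at 2500 Ma, so the interval is 3600 − 2500 = 1100 Myr.
An era fits inside if it starts at or after 3600 Ma and ends at or before 2500 Ma; oldest first that gives Paleoarchean, Mesoarchean, Neoarchean.

1100 million years; Paleoarchean, Mesoarchean, Neoarchean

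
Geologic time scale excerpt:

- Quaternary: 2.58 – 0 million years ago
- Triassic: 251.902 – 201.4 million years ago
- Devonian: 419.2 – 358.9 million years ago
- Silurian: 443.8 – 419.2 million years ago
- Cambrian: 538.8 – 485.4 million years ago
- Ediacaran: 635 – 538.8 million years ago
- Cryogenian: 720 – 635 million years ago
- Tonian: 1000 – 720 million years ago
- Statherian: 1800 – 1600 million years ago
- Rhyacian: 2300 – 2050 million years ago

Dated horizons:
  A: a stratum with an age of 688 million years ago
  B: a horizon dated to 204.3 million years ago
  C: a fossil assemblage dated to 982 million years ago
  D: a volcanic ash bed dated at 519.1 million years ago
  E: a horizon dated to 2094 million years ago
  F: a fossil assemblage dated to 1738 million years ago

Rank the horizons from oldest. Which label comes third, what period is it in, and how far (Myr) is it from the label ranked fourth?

Sorted oldest-first by Ma: E (2094), F (1738), C (982), A (688), D (519.1), B (204.3).
The third oldest is C at 982 Ma, which lies in 1000–720 Ma: the Tonian.
The fourth oldest is A at 688 Ma; separation = |982 − 688| = 294 Myr.

C, in the Tonian; 294 million years to A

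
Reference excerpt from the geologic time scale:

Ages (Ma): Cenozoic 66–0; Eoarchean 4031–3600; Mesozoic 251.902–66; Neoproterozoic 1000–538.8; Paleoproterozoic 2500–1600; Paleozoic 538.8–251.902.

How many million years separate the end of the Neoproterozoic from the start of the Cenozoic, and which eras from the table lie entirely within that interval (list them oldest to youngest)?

472.8 million years; Paleozoic, Mesozoic

End of Neoproterozoic = 538.8 Ma; start of Cenozoic = 66 Ma.
Gap = 538.8 − 66 = 472.8 Myr.
Eras wholly inside 538.8–66 Ma: Paleozoic (538.8–251.902), Mesozoic (251.902–66).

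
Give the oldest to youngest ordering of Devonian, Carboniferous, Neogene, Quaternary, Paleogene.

Devonian → Carboniferous → Paleogene → Neogene → Quaternary

Era membership (oldest first within each) — Paleozoic: Devonian, Carboniferous; Cenozoic: Paleogene, Neogene, Quaternary. Paleozoic precedes Mesozoic, which precedes Cenozoic. Concatenating the groups in that era order gives oldest to youngest directly.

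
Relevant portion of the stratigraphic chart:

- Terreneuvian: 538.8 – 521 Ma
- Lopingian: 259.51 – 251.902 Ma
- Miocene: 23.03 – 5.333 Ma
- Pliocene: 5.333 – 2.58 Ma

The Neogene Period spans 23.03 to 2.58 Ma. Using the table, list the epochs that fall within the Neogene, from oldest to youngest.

Epochs with both bounds inside 23.03–2.58 Ma: Miocene (23.03–5.333), Pliocene (5.333–2.58).

Miocene, Pliocene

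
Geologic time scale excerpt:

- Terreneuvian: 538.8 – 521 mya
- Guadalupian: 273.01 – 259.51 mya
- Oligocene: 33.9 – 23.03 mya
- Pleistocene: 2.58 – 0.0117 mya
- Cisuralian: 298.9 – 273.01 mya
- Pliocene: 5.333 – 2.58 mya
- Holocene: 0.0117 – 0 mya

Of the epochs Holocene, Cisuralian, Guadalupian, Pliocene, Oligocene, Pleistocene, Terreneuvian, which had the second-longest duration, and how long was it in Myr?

Start − end for each: Holocene 0.0117 − 0 = 0.0117; Cisuralian 298.9 − 273.01 = 25.89; Guadalupian 273.01 − 259.51 = 13.5; Pliocene 5.333 − 2.58 = 2.753; Oligocene 33.9 − 23.03 = 10.87; Pleistocene 2.58 − 0.0117 = 2.5683; Terreneuvian 538.8 − 521 = 17.8.
Ranking these from longest: Cisuralian > Terreneuvian > Guadalupian > Oligocene > Pliocene > Pleistocene > Holocene.
Position 2 in that ranking is Terreneuvian, which lasted 17.8 Myr.

Terreneuvian, 17.8 million years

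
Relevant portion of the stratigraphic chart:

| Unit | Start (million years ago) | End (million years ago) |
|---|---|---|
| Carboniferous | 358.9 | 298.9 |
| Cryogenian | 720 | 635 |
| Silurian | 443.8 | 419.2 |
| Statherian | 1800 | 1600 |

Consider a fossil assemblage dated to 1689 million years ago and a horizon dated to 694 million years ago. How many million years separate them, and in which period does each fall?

995 million years apart; the first in the Statherian, the second in the Cryogenian

Elapsed time: 1689 − 694 = 995 Myr.
1689 Ma lies within 1800–1600 Ma: Statherian.
694 Ma lies within 720–635 Ma: Cryogenian.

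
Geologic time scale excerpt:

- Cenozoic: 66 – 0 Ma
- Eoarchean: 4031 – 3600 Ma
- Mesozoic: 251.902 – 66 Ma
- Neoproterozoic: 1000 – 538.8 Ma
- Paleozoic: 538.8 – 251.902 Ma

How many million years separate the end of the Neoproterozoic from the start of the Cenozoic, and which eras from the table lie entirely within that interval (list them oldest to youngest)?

End of Neoproterozoic = 538.8 Ma; start of Cenozoic = 66 Ma.
Gap = 538.8 − 66 = 472.8 Myr.
Eras wholly inside 538.8–66 Ma: Paleozoic (538.8–251.902), Mesozoic (251.902–66).

472.8 million years; Paleozoic, Mesozoic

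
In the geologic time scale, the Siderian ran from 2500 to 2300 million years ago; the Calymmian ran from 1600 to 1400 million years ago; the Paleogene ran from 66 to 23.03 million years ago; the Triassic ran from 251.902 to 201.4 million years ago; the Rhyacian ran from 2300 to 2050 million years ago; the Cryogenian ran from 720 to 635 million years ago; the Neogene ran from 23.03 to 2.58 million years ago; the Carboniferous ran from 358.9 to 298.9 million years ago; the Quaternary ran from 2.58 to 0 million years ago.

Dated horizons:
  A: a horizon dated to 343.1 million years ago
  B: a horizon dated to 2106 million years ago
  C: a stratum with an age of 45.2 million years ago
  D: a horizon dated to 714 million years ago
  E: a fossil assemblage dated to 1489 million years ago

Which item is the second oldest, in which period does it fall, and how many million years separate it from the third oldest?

Sorted oldest-first by Ma: B (2106), E (1489), D (714), A (343.1), C (45.2).
The second oldest is E at 1489 Ma, which lies in 1600–1400 Ma: the Calymmian.
The third oldest is D at 714 Ma; separation = |1489 − 714| = 775 Myr.

E, in the Calymmian; 775 million years to D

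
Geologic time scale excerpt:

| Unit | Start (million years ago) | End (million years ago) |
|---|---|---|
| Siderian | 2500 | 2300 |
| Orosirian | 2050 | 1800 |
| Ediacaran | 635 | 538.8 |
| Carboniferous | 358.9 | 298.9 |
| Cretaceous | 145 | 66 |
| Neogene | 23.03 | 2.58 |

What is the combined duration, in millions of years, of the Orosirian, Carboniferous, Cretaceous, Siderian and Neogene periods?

609.45 million years

Each duration: Orosirian = 250; Carboniferous = 60; Cretaceous = 79; Siderian = 200; Neogene = 20.45.
Sum: 250 + 60 + 79 + 200 + 20.45 = 609.45 Myr.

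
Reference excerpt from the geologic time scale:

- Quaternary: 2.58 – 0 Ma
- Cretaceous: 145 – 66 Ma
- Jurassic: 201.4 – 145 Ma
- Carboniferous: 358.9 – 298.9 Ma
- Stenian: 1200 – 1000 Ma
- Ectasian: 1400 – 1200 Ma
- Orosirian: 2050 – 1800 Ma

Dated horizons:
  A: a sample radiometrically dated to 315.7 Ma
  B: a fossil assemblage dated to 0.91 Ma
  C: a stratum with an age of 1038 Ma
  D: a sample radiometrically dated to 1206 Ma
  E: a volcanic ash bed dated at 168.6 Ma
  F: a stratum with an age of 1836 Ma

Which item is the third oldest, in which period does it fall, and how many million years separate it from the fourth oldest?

C, in the Stenian; 722.3 million years to A

Sorted oldest-first by Ma: F (1836), D (1206), C (1038), A (315.7), E (168.6), B (0.91).
The third oldest is C at 1038 Ma, which lies in 1200–1000 Ma: the Stenian.
The fourth oldest is A at 315.7 Ma; separation = |1038 − 315.7| = 722.3 Myr.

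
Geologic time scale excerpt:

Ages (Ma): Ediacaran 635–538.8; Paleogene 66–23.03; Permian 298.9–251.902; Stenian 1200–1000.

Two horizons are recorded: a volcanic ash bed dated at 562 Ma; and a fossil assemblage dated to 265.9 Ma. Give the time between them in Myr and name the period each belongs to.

296.1 million years apart; the first in the Ediacaran, the second in the Permian

Elapsed time: 562 − 265.9 = 296.1 Myr.
562 Ma lies within 635–538.8 Ma: Ediacaran.
265.9 Ma lies within 298.9–251.902 Ma: Permian.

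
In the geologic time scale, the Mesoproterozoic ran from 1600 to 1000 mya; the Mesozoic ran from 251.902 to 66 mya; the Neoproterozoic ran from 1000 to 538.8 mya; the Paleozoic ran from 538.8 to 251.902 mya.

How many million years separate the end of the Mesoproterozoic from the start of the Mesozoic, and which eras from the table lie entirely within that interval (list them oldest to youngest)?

End of Mesoproterozoic = 1000 Ma; start of Mesozoic = 251.902 Ma.
Gap = 1000 − 251.902 = 748.098 Myr.
Eras wholly inside 1000–251.902 Ma: Neoproterozoic (1000–538.8), Paleozoic (538.8–251.902).

748.098 million years; Neoproterozoic, Paleozoic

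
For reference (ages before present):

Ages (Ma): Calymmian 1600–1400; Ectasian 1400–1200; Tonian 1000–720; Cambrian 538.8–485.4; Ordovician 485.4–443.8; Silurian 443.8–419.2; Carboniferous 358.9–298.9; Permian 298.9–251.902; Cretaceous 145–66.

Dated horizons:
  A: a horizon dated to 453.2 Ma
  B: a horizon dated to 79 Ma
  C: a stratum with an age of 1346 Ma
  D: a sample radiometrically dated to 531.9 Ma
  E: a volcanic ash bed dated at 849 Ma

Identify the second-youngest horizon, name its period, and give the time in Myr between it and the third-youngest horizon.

A, in the Ordovician; 78.7 million years to D

Sorted youngest-first by Ma: B (79), A (453.2), D (531.9), E (849), C (1346).
The second youngest is A at 453.2 Ma, which lies in 485.4–443.8 Ma: the Ordovician.
The third youngest is D at 531.9 Ma; separation = |453.2 − 531.9| = 78.7 Myr.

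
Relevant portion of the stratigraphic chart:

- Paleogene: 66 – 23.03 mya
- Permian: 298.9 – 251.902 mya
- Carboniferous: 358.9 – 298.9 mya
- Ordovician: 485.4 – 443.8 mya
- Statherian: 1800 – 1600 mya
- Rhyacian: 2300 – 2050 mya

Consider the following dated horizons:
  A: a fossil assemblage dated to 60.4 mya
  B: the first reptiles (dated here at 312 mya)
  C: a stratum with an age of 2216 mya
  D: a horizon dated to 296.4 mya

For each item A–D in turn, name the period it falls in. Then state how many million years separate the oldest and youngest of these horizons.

A — Paleogene; B — Carboniferous; C — Rhyacian; D — Permian; span 2155.6 million years

A: 60.4 Ma lies in 66–23.03 Ma, so Paleogene.
B: 312 Ma lies in 358.9–298.9 Ma, so Carboniferous.
C: 2216 Ma lies in 2300–2050 Ma, so Rhyacian.
D: 296.4 Ma lies in 298.9–251.902 Ma, so Permian.
Oldest = 2216 Ma, youngest = 60.4 Ma → span 2155.6 Myr.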